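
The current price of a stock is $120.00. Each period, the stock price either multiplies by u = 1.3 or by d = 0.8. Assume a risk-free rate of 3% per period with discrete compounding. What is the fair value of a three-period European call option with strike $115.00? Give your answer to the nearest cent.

$28.06

Risk-neutral probability p = (1 + 0.03 − 0.8)/(1.3 − 0.8) = 0.2300/0.5000 = 0.4600
Terminal stock prices: S_uuu = 263.6, S_uud = 162.2, S_udd = 99.84, S_ddd = 61.44
Terminal payoffs (S − K): max(148.6, 0) = 148.6, max(47.24, 0) = 47.24, max(-15.16, 0) = 0, max(-53.56, 0) = 0
Node uu (S = 202.8): V_uu = 1/1.03·[0.4600·148.6400 + 0.5400·47.2400] = 91.1495
Node ud (S = 124.8): V_ud = 1/1.03·[0.4600·47.2400 + 0.5400·0.0000] = 21.0975
Node dd (S = 76.8): V_dd = 1/1.03·[0.4600·0.0000 + 0.5400·0.0000] = 0.0000
Node u (S = 156): V_u = 1/1.03·[0.4600·91.1495 + 0.5400·21.0975] = 51.7684
Node d (S = 96): V_d = 1/1.03·[0.4600·21.0975 + 0.5400·0.0000] = 9.4222
Node 0 (S = 120): V_0 = 1/1.03·[0.4600·51.7684 + 0.5400·9.4222] = 28.0596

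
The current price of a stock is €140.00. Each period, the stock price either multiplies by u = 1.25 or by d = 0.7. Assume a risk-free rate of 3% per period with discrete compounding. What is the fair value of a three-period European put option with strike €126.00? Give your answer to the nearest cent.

Risk-neutral probability p = (1 + 0.03 − 0.7)/(1.25 − 0.7) = 0.3300/0.5500 = 0.6000
Terminal stock prices: S_uuu = 273.4, S_uud = 153.1, S_udd = 85.75, S_ddd = 48.02
Terminal payoffs (K − S): max(-147.4, 0) = 0, max(-27.12, 0) = 0, max(40.25, 0) = 40.25, max(77.98, 0) = 77.98
Node uu (S = 218.8): V_uu = 1/1.03·[0.6000·0.0000 + 0.4000·0.0000] = 0.0000
Node ud (S = 122.5): V_ud = 1/1.03·[0.6000·0.0000 + 0.4000·40.2500] = 15.6311
Node dd (S = 68.6): V_dd = 1/1.03·[0.6000·40.2500 + 0.4000·77.9800] = 53.7301
Node u (S = 175): V_u = 1/1.03·[0.6000·0.0000 + 0.4000·15.6311] = 6.0703
Node d (S = 98): V_d = 1/1.03·[0.6000·15.6311 + 0.4000·53.7301] = 29.9715
Node 0 (S = 140): V_0 = 1/1.03·[0.6000·6.0703 + 0.4000·29.9715] = 15.1755

€15.18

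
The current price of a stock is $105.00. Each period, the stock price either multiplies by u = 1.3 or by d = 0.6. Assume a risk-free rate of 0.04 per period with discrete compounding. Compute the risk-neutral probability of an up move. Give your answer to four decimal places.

Risk-neutral probability p = (1 + 0.04 − 0.6)/(1.3 − 0.6) = 0.4400/0.7000 = 0.6286

p = 0.6286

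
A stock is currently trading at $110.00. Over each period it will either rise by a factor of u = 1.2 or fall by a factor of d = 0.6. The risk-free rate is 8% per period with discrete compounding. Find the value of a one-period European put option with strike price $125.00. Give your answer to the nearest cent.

$10.93

Risk-neutral probability p = (1 + 0.08 − 0.6)/(1.2 − 0.6) = 0.4800/0.6000 = 0.8000
Terminal stock prices: S_u = 132, S_d = 66
Terminal payoffs (K − S): max(-7, 0) = 0, max(59, 0) = 59
Node 0 (S = 110): V_0 = 1/1.08·[0.8000·0.0000 + 0.2000·59.0000] = 10.9259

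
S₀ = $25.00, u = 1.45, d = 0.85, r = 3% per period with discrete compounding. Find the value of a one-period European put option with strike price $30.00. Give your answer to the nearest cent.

Risk-neutral probability p = (1 + 0.03 − 0.85)/(1.45 − 0.85) = 0.1800/0.6000 = 0.3000
Terminal stock prices: S_u = 36.25, S_d = 21.25
Terminal payoffs (K − S): max(-6.25, 0) = 0, max(8.75, 0) = 8.75
Node 0 (S = 25): V_0 = 1/1.03·[0.3000·0.0000 + 0.7000·8.7500] = 5.9466

$5.95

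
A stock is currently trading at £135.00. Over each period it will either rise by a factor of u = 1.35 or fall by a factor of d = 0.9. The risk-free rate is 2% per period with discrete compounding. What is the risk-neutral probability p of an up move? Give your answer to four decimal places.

Risk-neutral probability p = (1 + 0.02 − 0.9)/(1.35 − 0.9) = 0.1200/0.4500 = 0.2667

p = 0.2667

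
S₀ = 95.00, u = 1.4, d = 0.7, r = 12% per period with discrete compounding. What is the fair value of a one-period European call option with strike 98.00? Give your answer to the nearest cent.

Risk-neutral probability p = (1 + 0.12 − 0.7)/(1.4 − 0.7) = 0.4200/0.7000 = 0.6000
Terminal stock prices: S_u = 133, S_d = 66.5
Terminal payoffs (S − K): max(35, 0) = 35, max(-31.5, 0) = 0
Node 0 (S = 95): V_0 = 1/1.12·[0.6000·35.0000 + 0.4000·0.0000] = 18.7500

18.75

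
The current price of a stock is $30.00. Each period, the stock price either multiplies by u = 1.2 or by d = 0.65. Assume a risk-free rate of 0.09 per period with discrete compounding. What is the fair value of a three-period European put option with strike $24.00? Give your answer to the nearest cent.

$0.75

Risk-neutral probability p = (1 + 0.09 − 0.65)/(1.2 − 0.65) = 0.4400/0.5500 = 0.8000
Terminal stock prices: S_uuu = 51.84, S_uud = 28.08, S_udd = 15.21, S_ddd = 8.239
Terminal payoffs (K − S): max(-27.84, 0) = 0, max(-4.08, 0) = 0, max(8.79, 0) = 8.79, max(15.76, 0) = 15.76
Node uu (S = 43.2): V_uu = 1/1.09·[0.8000·0.0000 + 0.2000·0.0000] = 0.0000
Node ud (S = 23.4): V_ud = 1/1.09·[0.8000·0.0000 + 0.2000·8.7900] = 1.6128
Node dd (S = 12.68): V_dd = 1/1.09·[0.8000·8.7900 + 0.2000·15.7613] = 9.3433
Node u (S = 36): V_u = 1/1.09·[0.8000·0.0000 + 0.2000·1.6128] = 0.2959
Node d (S = 19.5): V_d = 1/1.09·[0.8000·1.6128 + 0.2000·9.3433] = 2.8981
Node 0 (S = 30): V_0 = 1/1.09·[0.8000·0.2959 + 0.2000·2.8981] = 0.7490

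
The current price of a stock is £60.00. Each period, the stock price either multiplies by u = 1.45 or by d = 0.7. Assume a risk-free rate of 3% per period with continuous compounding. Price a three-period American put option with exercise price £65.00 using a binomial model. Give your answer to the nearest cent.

Risk-neutral probability p = (e^0.03 − 0.7)/(1.45 − 0.7) = 0.3305/0.7500 = 0.4406
Terminal stock prices: S_uuu = 182.9, S_uud = 88.3, S_udd = 42.63, S_ddd = 20.58
Terminal payoffs (K − S): max(-117.9, 0) = 0, max(-23.3, 0) = 0, max(22.37, 0) = 22.37, max(44.42, 0) = 44.42
Node uu (S = 126.2): continuation = e^(−0.03)·[0.4406·0.0000 + 0.5594·0.0000] = 0.0000; exercise value = 0.0000 ≤ continuation, so V_uu = 0.0000
Node ud (S = 60.9): continuation = e^(−0.03)·[0.4406·0.0000 + 0.5594·22.3700] = 12.1438; exercise value = 4.1000 ≤ continuation, so V_ud = 12.1438
Node dd (S = 29.4): continuation = e^(−0.03)·[0.4406·22.3700 + 0.5594·44.4200] = 33.6790; exercise value = 35.6000 > continuation, so V_dd = 35.6000 (exercise)
Node u (S = 87): continuation = e^(−0.03)·[0.4406·0.0000 + 0.5594·12.1438] = 6.5924; exercise value = 0.0000 ≤ continuation, so V_u = 6.5924
Node d (S = 42): continuation = e^(−0.03)·[0.4406·12.1438 + 0.5594·35.6000] = 24.5184; exercise value = 23.0000 ≤ continuation, so V_d = 24.5184
Node 0 (S = 60): continuation = e^(−0.03)·[0.4406·6.5924 + 0.5594·24.5184] = 16.1289; exercise value = 5.0000 ≤ continuation, so V_0 = 16.1289

£16.13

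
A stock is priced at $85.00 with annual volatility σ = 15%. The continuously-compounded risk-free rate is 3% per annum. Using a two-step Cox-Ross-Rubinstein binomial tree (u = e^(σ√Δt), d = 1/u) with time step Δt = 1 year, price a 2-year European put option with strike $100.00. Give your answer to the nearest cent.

CRR parameters: u = e^(σ√Δt) = e^(0.15·√1) = 1.1618, d = 1/u = 0.8607
Per-period rate: rΔt = 0.03·1 = 0.03, so R = e^0.03 = 1.0305
Risk-neutral probability p = (e^0.03 − 0.8607)/(1.1618 − 0.8607) = 0.1697/0.3011 = 0.5637
Terminal stock prices: S_uu = 114.7, S_ud = 85, S_dd = 62.97
Terminal payoffs (K − S): max(-14.74, 0) = 0, max(15, 0) = 15, max(37.03, 0) = 37.03
Node u (S = 98.76): V_u = e^(−0.03)·[0.5637·0.0000 + 0.4363·15.0000] = 6.3510
Node d (S = 73.16): V_d = e^(−0.03)·[0.5637·15.0000 + 0.4363·37.0305] = 23.8844
Node 0 (S = 85): V_0 = e^(−0.03)·[0.5637·6.3510 + 0.4363·23.8844] = 13.5869

$13.59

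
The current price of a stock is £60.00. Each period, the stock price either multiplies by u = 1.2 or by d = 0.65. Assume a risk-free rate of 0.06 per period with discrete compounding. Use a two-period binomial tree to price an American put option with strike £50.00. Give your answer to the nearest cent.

£3.18

Risk-neutral probability p = (1 + 0.06 − 0.65)/(1.2 − 0.65) = 0.4100/0.5500 = 0.7455
Terminal stock prices: S_uu = 86.4, S_ud = 46.8, S_dd = 25.35
Terminal payoffs (K − S): max(-36.4, 0) = 0, max(3.2, 0) = 3.2, max(24.65, 0) = 24.65
Node u (S = 72): continuation = 1/1.06·[0.7455·0.0000 + 0.2545·3.2000] = 0.7684; exercise value = 0.0000 ≤ continuation, so V_u = 0.7684
Node d (S = 39): continuation = 1/1.06·[0.7455·3.2000 + 0.2545·24.6500] = 8.1698; exercise value = 11.0000 > continuation, so V_d = 11.0000 (exercise)
Node 0 (S = 60): continuation = 1/1.06·[0.7455·0.7684 + 0.2545·11.0000] = 3.1819; exercise value = 0.0000 ≤ continuation, so V_0 = 3.1819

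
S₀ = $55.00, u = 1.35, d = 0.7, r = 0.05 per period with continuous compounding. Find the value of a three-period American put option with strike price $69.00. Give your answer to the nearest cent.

$17.16

Risk-neutral probability p = (e^0.05 − 0.7)/(1.35 − 0.7) = 0.3513/0.6500 = 0.5404
Terminal stock prices: S_uuu = 135.3, S_uud = 70.17, S_udd = 36.38, S_ddd = 18.86
Terminal payoffs (K − S): max(-66.32, 0) = 0, max(-1.166, 0) = 0, max(32.62, 0) = 32.62, max(50.14, 0) = 50.14
Node uu (S = 100.2): continuation = e^(−0.05)·[0.5404·0.0000 + 0.4596·0.0000] = 0.0000; exercise value = 0.0000 ≤ continuation, so V_uu = 0.0000
Node ud (S = 51.97): continuation = e^(−0.05)·[0.5404·0.0000 + 0.4596·32.6175] = 14.2594; exercise value = 17.0250 > continuation, so V_ud = 17.0250 (exercise)
Node dd (S = 26.95): continuation = e^(−0.05)·[0.5404·32.6175 + 0.4596·50.1350] = 38.6848; exercise value = 42.0500 > continuation, so V_dd = 42.0500 (exercise)
Node u (S = 74.25): continuation = e^(−0.05)·[0.5404·0.0000 + 0.4596·17.0250] = 7.4428; exercise value = 0.0000 ≤ continuation, so V_u = 7.4428
Node d (S = 38.5): continuation = e^(−0.05)·[0.5404·17.0250 + 0.4596·42.0500] = 27.1348; exercise value = 30.5000 > continuation, so V_d = 30.5000 (exercise)
Node 0 (S = 55): continuation = e^(−0.05)·[0.5404·7.4428 + 0.4596·30.5000] = 17.1597; exercise value = 14.0000 ≤ continuation, so V_0 = 17.1597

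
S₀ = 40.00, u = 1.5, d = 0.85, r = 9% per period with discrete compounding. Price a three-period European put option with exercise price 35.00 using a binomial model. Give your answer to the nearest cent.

2.02

Risk-neutral probability p = (1 + 0.09 − 0.85)/(1.5 − 0.85) = 0.2400/0.6500 = 0.3692
Terminal stock prices: S_uuu = 135, S_uud = 76.5, S_udd = 43.35, S_ddd = 24.56
Terminal payoffs (K − S): max(-100, 0) = 0, max(-41.5, 0) = 0, max(-8.35, 0) = 0, max(10.44, 0) = 10.44
Node uu (S = 90): V_uu = 1/1.09·[0.3692·0.0000 + 0.6308·0.0000] = 0.0000
Node ud (S = 51): V_ud = 1/1.09·[0.3692·0.0000 + 0.6308·0.0000] = 0.0000
Node dd (S = 28.9): V_dd = 1/1.09·[0.3692·0.0000 + 0.6308·10.4350] = 6.0386
Node u (S = 60): V_u = 1/1.09·[0.3692·0.0000 + 0.6308·0.0000] = 0.0000
Node d (S = 34): V_d = 1/1.09·[0.3692·0.0000 + 0.6308·6.0386] = 3.4945
Node 0 (S = 40): V_0 = 1/1.09·[0.3692·0.0000 + 0.6308·3.4945] = 2.0222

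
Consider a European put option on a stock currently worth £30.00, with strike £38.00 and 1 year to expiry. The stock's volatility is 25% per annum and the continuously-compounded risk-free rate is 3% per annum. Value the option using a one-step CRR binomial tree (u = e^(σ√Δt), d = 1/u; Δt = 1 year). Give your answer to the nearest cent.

£7.13

CRR parameters: u = e^(σ√Δt) = e^(0.25·√1) = 1.2840, d = 1/u = 0.7788
Per-period rate: rΔt = 0.03·1 = 0.03, so R = e^0.03 = 1.0305
Risk-neutral probability p = (e^0.03 − 0.7788)/(1.2840 − 0.7788) = 0.2517/0.5052 = 0.4981
Terminal stock prices: S_u = 38.52, S_d = 23.36
Terminal payoffs (K − S): max(-0.5208, 0) = 0, max(14.64, 0) = 14.64
Node 0 (S = 30): V_0 = e^(−0.03)·[0.4981·0.0000 + 0.5019·14.6360] = 7.1287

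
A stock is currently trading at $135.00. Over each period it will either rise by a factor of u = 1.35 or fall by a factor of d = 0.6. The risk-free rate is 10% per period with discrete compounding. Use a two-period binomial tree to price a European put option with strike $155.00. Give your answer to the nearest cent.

$26.54

Risk-neutral probability p = (1 + 0.1 − 0.6)/(1.35 − 0.6) = 0.5000/0.7500 = 0.6667
Terminal stock prices: S_uu = 246, S_ud = 109.3, S_dd = 48.6
Terminal payoffs (K − S): max(-91.04, 0) = 0, max(45.65, 0) = 45.65, max(106.4, 0) = 106.4
Node u (S = 182.2): V_u = 1/1.1·[0.6667·0.0000 + 0.3333·45.6500] = 13.8333
Node d (S = 81): V_d = 1/1.1·[0.6667·45.6500 + 0.3333·106.4000] = 59.9091
Node 0 (S = 135): V_0 = 1/1.1·[0.6667·13.8333 + 0.3333·59.9091] = 26.5381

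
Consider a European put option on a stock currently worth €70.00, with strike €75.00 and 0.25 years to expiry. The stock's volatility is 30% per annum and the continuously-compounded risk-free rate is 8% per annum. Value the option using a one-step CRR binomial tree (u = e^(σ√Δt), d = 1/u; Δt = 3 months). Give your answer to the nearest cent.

€6.80

CRR parameters: u = e^(σ√Δt) = e^(0.3·√0.25) = 1.1618, d = 1/u = 0.8607
Per-period rate: rΔt = 0.08·0.25 = 0.02, so R = e^0.02 = 1.0202
Risk-neutral probability p = (e^0.02 − 0.8607)/(1.1618 − 0.8607) = 0.1595/0.3011 = 0.5297
Terminal stock prices: S_u = 81.33, S_d = 60.25
Terminal payoffs (K − S): max(-6.328, 0) = 0, max(14.75, 0) = 14.75
Node 0 (S = 70): V_0 = e^(−0.02)·[0.5297·0.0000 + 0.4703·14.7504] = 6.8004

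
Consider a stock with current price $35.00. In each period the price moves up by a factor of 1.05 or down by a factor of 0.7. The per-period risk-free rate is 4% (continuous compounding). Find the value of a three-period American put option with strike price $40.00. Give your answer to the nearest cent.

Risk-neutral probability p = (e^0.04 − 0.7)/(1.05 − 0.7) = 0.3408/0.3500 = 0.9737
Terminal stock prices: S_uuu = 40.52, S_uud = 27.01, S_udd = 18.01, S_ddd = 12
Terminal payoffs (K − S): max(-0.5169, 0) = 0, max(12.99, 0) = 12.99, max(21.99, 0) = 21.99, max(28, 0) = 28
Node uu (S = 38.59): continuation = e^(−0.04)·[0.9737·0.0000 + 0.0263·12.9888] = 0.3276; exercise value = 1.4125 > continuation, so V_uu = 1.4125 (exercise)
Node ud (S = 25.72): continuation = e^(−0.04)·[0.9737·12.9888 + 0.0263·21.9925] = 12.7066; exercise value = 14.2750 > continuation, so V_ud = 14.2750 (exercise)
Node dd (S = 17.15): continuation = e^(−0.04)·[0.9737·21.9925 + 0.0263·27.9950] = 21.2816; exercise value = 22.8500 > continuation, so V_dd = 22.8500 (exercise)
Node u (S = 36.75): continuation = e^(−0.04)·[0.9737·1.4125 + 0.0263·14.2750] = 1.6816; exercise value = 3.2500 > continuation, so V_u = 3.2500 (exercise)
Node d (S = 24.5): continuation = e^(−0.04)·[0.9737·14.2750 + 0.0263·22.8500] = 13.9316; exercise value = 15.5000 > continuation, so V_d = 15.5000 (exercise)
Node 0 (S = 35): continuation = e^(−0.04)·[0.9737·3.2500 + 0.0263·15.5000] = 3.4316; exercise value = 5.0000 > continuation, so V_0 = 5.0000 (exercise)

$5.00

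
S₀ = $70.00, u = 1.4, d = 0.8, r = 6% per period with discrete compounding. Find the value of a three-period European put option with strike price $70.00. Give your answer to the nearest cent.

Risk-neutral probability p = (1 + 0.06 − 0.8)/(1.4 − 0.8) = 0.2600/0.6000 = 0.4333
Terminal stock prices: S_uuu = 192.1, S_uud = 109.8, S_udd = 62.72, S_ddd = 35.84
Terminal payoffs (K − S): max(-122.1, 0) = 0, max(-39.76, 0) = 0, max(7.28, 0) = 7.28, max(34.16, 0) = 34.16
Node uu (S = 137.2): V_uu = 1/1.06·[0.4333·0.0000 + 0.5667·0.0000] = 0.0000
Node ud (S = 78.4): V_ud = 1/1.06·[0.4333·0.0000 + 0.5667·7.2800] = 3.8918
Node dd (S = 44.8): V_dd = 1/1.06·[0.4333·7.2800 + 0.5667·34.1600] = 21.2377
Node u (S = 98): V_u = 1/1.06·[0.4333·0.0000 + 0.5667·3.8918] = 2.0805
Node d (S = 56): V_d = 1/1.06·[0.4333·3.8918 + 0.5667·21.2377] = 12.9445
Node 0 (S = 70): V_0 = 1/1.06·[0.4333·2.0805 + 0.5667·12.9445] = 7.7706

$7.77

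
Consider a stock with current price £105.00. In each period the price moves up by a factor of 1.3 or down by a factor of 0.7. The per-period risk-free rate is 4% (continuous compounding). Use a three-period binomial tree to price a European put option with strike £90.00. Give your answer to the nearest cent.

£10.38

Risk-neutral probability p = (e^0.04 − 0.7)/(1.3 − 0.7) = 0.3408/0.6000 = 0.5680
Terminal stock prices: S_uuu = 230.7, S_uud = 124.2, S_udd = 66.88, S_ddd = 36.01
Terminal payoffs (K − S): max(-140.7, 0) = 0, max(-34.22, 0) = 0, max(23.12, 0) = 23.12, max(53.99, 0) = 53.99
Node uu (S = 177.5): V_uu = e^(−0.04)·[0.5680·0.0000 + 0.4320·0.0000] = 0.0000
Node ud (S = 95.55): V_ud = e^(−0.04)·[0.5680·0.0000 + 0.4320·23.1150] = 9.5937
Node dd (S = 51.45): V_dd = e^(−0.04)·[0.5680·23.1150 + 0.4320·53.9850] = 35.0210
Node u (S = 136.5): V_u = e^(−0.04)·[0.5680·0.0000 + 0.4320·9.5937] = 3.9818
Node d (S = 73.5): V_d = e^(−0.04)·[0.5680·9.5937 + 0.4320·35.0210] = 19.7710
Node 0 (S = 105): V_0 = e^(−0.04)·[0.5680·3.9818 + 0.4320·19.7710] = 10.3789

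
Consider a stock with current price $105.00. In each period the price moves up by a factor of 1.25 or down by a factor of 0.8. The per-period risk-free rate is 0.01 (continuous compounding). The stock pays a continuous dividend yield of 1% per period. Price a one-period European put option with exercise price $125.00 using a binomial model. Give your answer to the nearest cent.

Per-period risk-free factor R = e^0.01 = 1.0101; dividend-adjusted growth = e^(0.01−0.01) = 1.0000.
Risk-neutral probability p = (1.0000 − 0.8)/(1.25 − 0.8) = 0.2000/0.4500 = 0.4444
Terminal stock prices: S_u = 131.2, S_d = 84
Terminal payoffs (K − S): max(-6.25, 0) = 0, max(41, 0) = 41
Node 0 (S = 105): V_0 = e^(−0.01)·[0.4444·0.0000 + 0.5556·41.0000] = 22.5511

$22.55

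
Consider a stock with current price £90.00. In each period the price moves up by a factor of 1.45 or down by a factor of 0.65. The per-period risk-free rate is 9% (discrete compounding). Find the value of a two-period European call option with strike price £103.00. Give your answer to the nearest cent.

Risk-neutral probability p = (1 + 0.09 − 0.65)/(1.45 − 0.65) = 0.4400/0.8000 = 0.5500
Terminal stock prices: S_uu = 189.2, S_ud = 84.83, S_dd = 38.03
Terminal payoffs (S − K): max(86.22, 0) = 86.22, max(-18.17, 0) = 0, max(-64.97, 0) = 0
Node u (S = 130.5): V_u = 1/1.09·[0.5500·86.2250 + 0.4500·0.0000] = 43.5080
Node d (S = 58.5): V_d = 1/1.09·[0.5500·0.0000 + 0.4500·0.0000] = 0.0000
Node 0 (S = 90): V_0 = 1/1.09·[0.5500·43.5080 + 0.4500·0.0000] = 21.9536

£21.95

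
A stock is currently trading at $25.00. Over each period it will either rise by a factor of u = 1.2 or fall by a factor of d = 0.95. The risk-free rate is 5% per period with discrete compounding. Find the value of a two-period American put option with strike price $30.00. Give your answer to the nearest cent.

$5.00

Risk-neutral probability p = (1 + 0.05 − 0.95)/(1.2 − 0.95) = 0.1000/0.2500 = 0.4000
Terminal stock prices: S_uu = 36, S_ud = 28.5, S_dd = 22.56
Terminal payoffs (K − S): max(-6, 0) = 0, max(1.5, 0) = 1.5, max(7.438, 0) = 7.438
Node u (S = 30): continuation = 1/1.05·[0.4000·0.0000 + 0.6000·1.5000] = 0.8571; exercise value = 0.0000 ≤ continuation, so V_u = 0.8571
Node d (S = 23.75): continuation = 1/1.05·[0.4000·1.5000 + 0.6000·7.4375] = 4.8214; exercise value = 6.2500 > continuation, so V_d = 6.2500 (exercise)
Node 0 (S = 25): continuation = 1/1.05·[0.4000·0.8571 + 0.6000·6.2500] = 3.8980; exercise value = 5.0000 > continuation, so V_0 = 5.0000 (exercise)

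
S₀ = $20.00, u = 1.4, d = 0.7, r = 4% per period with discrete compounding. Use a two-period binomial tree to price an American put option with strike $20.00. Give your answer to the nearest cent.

$3.06

Risk-neutral probability p = (1 + 0.04 − 0.7)/(1.4 − 0.7) = 0.3400/0.7000 = 0.4857
Terminal stock prices: S_uu = 39.2, S_ud = 19.6, S_dd = 9.8
Terminal payoffs (K − S): max(-19.2, 0) = 0, max(0.4, 0) = 0.4, max(10.2, 0) = 10.2
Node u (S = 28): continuation = 1/1.04·[0.4857·0.0000 + 0.5143·0.4000] = 0.1978; exercise value = 0.0000 ≤ continuation, so V_u = 0.1978
Node d (S = 14): continuation = 1/1.04·[0.4857·0.4000 + 0.5143·10.2000] = 5.2308; exercise value = 6.0000 > continuation, so V_d = 6.0000 (exercise)
Node 0 (S = 20): continuation = 1/1.04·[0.4857·0.1978 + 0.5143·6.0000] = 3.0594; exercise value = 0.0000 ≤ continuation, so V_0 = 3.0594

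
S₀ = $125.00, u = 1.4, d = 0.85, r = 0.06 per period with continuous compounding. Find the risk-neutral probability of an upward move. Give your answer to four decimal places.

Risk-neutral probability p = (e^0.06 − 0.85)/(1.4 − 0.85) = 0.2118/0.5500 = 0.3852

p = 0.3852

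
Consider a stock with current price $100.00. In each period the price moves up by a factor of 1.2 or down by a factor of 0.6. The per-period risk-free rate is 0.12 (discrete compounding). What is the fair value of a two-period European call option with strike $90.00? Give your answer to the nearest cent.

Risk-neutral probability p = (1 + 0.12 − 0.6)/(1.2 − 0.6) = 0.5200/0.6000 = 0.8667
Terminal stock prices: S_uu = 144, S_ud = 72, S_dd = 36
Terminal payoffs (S − K): max(54, 0) = 54, max(-18, 0) = 0, max(-54, 0) = 0
Node u (S = 120): V_u = 1/1.12·[0.8667·54.0000 + 0.1333·0.0000] = 41.7857
Node d (S = 60): V_d = 1/1.12·[0.8667·0.0000 + 0.1333·0.0000] = 0.0000
Node 0 (S = 100): V_0 = 1/1.12·[0.8667·41.7857 + 0.1333·0.0000] = 32.3342

$32.33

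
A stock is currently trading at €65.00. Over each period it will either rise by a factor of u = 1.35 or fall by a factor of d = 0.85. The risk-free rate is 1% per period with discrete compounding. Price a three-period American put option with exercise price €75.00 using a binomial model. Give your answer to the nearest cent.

€16.04

Risk-neutral probability p = (1 + 0.01 − 0.85)/(1.35 − 0.85) = 0.1600/0.5000 = 0.3200
Terminal stock prices: S_uuu = 159.9, S_uud = 100.7, S_udd = 63.4, S_ddd = 39.92
Terminal payoffs (K − S): max(-84.92, 0) = 0, max(-25.69, 0) = 0, max(11.6, 0) = 11.6, max(35.08, 0) = 35.08
Node uu (S = 118.5): continuation = 1/1.01·[0.3200·0.0000 + 0.6800·0.0000] = 0.0000; exercise value = 0.0000 ≤ continuation, so V_uu = 0.0000
Node ud (S = 74.59): continuation = 1/1.01·[0.3200·0.0000 + 0.6800·11.6006] = 7.8103; exercise value = 0.4125 ≤ continuation, so V_ud = 7.8103
Node dd (S = 46.96): continuation = 1/1.01·[0.3200·11.6006 + 0.6800·35.0819] = 27.2949; exercise value = 28.0375 > continuation, so V_dd = 28.0375 (exercise)
Node u (S = 87.75): continuation = 1/1.01·[0.3200·0.0000 + 0.6800·7.8103] = 5.2584; exercise value = 0.0000 ≤ continuation, so V_u = 5.2584
Node d (S = 55.25): continuation = 1/1.01·[0.3200·7.8103 + 0.6800·28.0375] = 21.3513; exercise value = 19.7500 ≤ continuation, so V_d = 21.3513
Node 0 (S = 65): continuation = 1/1.01·[0.3200·5.2584 + 0.6800·21.3513] = 16.0412; exercise value = 10.0000 ≤ continuation, so V_0 = 16.0412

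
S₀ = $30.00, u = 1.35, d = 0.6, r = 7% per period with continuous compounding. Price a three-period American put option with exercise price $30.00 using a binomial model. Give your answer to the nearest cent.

Risk-neutral probability p = (e^0.07 − 0.6)/(1.35 − 0.6) = 0.4725/0.7500 = 0.6300
Terminal stock prices: S_uuu = 73.81, S_uud = 32.8, S_udd = 14.58, S_ddd = 6.48
Terminal payoffs (K − S): max(-43.81, 0) = 0, max(-2.805, 0) = 0, max(15.42, 0) = 15.42, max(23.52, 0) = 23.52
Node uu (S = 54.68): continuation = e^(−0.07)·[0.6300·0.0000 + 0.3700·0.0000] = 0.0000; exercise value = 0.0000 ≤ continuation, so V_uu = 0.0000
Node ud (S = 24.3): continuation = e^(−0.07)·[0.6300·0.0000 + 0.3700·15.4200] = 5.3195; exercise value = 5.7000 > continuation, so V_ud = 5.7000 (exercise)
Node dd (S = 10.8): continuation = e^(−0.07)·[0.6300·15.4200 + 0.3700·23.5200] = 17.1718; exercise value = 19.2000 > continuation, so V_dd = 19.2000 (exercise)
Node u (S = 40.5): continuation = e^(−0.07)·[0.6300·0.0000 + 0.3700·5.7000] = 1.9664; exercise value = 0.0000 ≤ continuation, so V_u = 1.9664
Node d (S = 18): continuation = e^(−0.07)·[0.6300·5.7000 + 0.3700·19.2000] = 9.9718; exercise value = 12.0000 > continuation, so V_d = 12.0000 (exercise)
Node 0 (S = 30): continuation = e^(−0.07)·[0.6300·1.9664 + 0.3700·12.0000] = 5.2948; exercise value = 0.0000 ≤ continuation, so V_0 = 5.2948

$5.29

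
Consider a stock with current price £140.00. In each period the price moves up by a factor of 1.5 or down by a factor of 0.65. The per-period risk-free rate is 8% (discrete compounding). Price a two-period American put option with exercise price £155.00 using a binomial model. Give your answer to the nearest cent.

£33.25

Risk-neutral probability p = (1 + 0.08 − 0.65)/(1.5 − 0.65) = 0.4300/0.8500 = 0.5059
Terminal stock prices: S_uu = 315, S_ud = 136.5, S_dd = 59.15
Terminal payoffs (K − S): max(-160, 0) = 0, max(18.5, 0) = 18.5, max(95.85, 0) = 95.85
Node u (S = 210): continuation = 1/1.08·[0.5059·0.0000 + 0.4941·18.5000] = 8.4641; exercise value = 0.0000 ≤ continuation, so V_u = 8.4641
Node d (S = 91): continuation = 1/1.08·[0.5059·18.5000 + 0.4941·95.8500] = 52.5185; exercise value = 64.0000 > continuation, so V_d = 64.0000 (exercise)
Node 0 (S = 140): continuation = 1/1.08·[0.5059·8.4641 + 0.4941·64.0000] = 33.2457; exercise value = 15.0000 ≤ continuation, so V_0 = 33.2457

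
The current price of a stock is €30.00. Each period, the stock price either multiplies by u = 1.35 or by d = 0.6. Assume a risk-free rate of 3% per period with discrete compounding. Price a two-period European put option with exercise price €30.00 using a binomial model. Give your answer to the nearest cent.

Risk-neutral probability p = (1 + 0.03 − 0.6)/(1.35 − 0.6) = 0.4300/0.7500 = 0.5733
Terminal stock prices: S_uu = 54.68, S_ud = 24.3, S_dd = 10.8
Terminal payoffs (K − S): max(-24.68, 0) = 0, max(5.7, 0) = 5.7, max(19.2, 0) = 19.2
Node u (S = 40.5): V_u = 1/1.03·[0.5733·0.0000 + 0.4267·5.7000] = 2.3612
Node d (S = 18): V_d = 1/1.03·[0.5733·5.7000 + 0.4267·19.2000] = 11.1262
Node 0 (S = 30): V_0 = 1/1.03·[0.5733·2.3612 + 0.4267·11.1262] = 5.9232

€5.92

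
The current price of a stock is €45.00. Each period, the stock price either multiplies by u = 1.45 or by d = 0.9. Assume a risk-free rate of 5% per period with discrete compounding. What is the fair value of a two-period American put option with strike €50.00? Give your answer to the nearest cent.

€6.58

Risk-neutral probability p = (1 + 0.05 − 0.9)/(1.45 − 0.9) = 0.1500/0.5500 = 0.2727
Terminal stock prices: S_uu = 94.61, S_ud = 58.73, S_dd = 36.45
Terminal payoffs (K − S): max(-44.61, 0) = 0, max(-8.725, 0) = 0, max(13.55, 0) = 13.55
Node u (S = 65.25): continuation = 1/1.05·[0.2727·0.0000 + 0.7273·0.0000] = 0.0000; exercise value = 0.0000 ≤ continuation, so V_u = 0.0000
Node d (S = 40.5): continuation = 1/1.05·[0.2727·0.0000 + 0.7273·13.5500] = 9.3853; exercise value = 9.5000 > continuation, so V_d = 9.5000 (exercise)
Node 0 (S = 45): continuation = 1/1.05·[0.2727·0.0000 + 0.7273·9.5000] = 6.5801; exercise value = 5.0000 ≤ continuation, so V_0 = 6.5801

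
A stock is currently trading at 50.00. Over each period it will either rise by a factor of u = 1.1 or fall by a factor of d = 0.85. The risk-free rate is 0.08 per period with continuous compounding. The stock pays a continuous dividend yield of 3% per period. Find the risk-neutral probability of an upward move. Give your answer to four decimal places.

p = 0.8051

Per-period risk-free factor R = e^0.08 = 1.0833; dividend-adjusted growth = e^(0.08−0.03) = 1.0513.
Risk-neutral probability p = (1.0513 − 0.85)/(1.1 − 0.85) = 0.2013/0.2500 = 0.8051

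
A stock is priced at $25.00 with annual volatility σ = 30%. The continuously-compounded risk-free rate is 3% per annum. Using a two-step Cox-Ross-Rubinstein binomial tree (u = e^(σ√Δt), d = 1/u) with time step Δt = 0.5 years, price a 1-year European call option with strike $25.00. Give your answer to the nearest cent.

CRR parameters: u = e^(σ√Δt) = e^(0.3·√0.5) = 1.2363, d = 1/u = 0.8089
Per-period rate: rΔt = 0.03·0.5 = 0.015, so R = e^0.015 = 1.0151
Risk-neutral probability p = (e^0.015 − 0.8089)/(1.2363 − 0.8089) = 0.2063/0.4275 = 0.4825
Terminal stock prices: S_uu = 38.21, S_ud = 25, S_dd = 16.36
Terminal payoffs (S − K): max(13.21, 0) = 13.21, max(0, 0) = 0, max(-8.644, 0) = 0
Node u (S = 30.91): V_u = e^(−0.015)·[0.4825·13.2116 + 0.5175·0.0000] = 6.2800
Node d (S = 20.22): V_d = e^(−0.015)·[0.4825·0.0000 + 0.5175·0.0000] = 0.0000
Node 0 (S = 25): V_0 = e^(−0.015)·[0.4825·6.2800 + 0.5175·0.0000] = 2.9851

$2.99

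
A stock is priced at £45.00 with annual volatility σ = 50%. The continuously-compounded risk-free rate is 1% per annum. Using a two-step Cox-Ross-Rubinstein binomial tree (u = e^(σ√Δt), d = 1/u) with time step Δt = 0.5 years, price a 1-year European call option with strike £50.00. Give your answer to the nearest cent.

CRR parameters: u = e^(σ√Δt) = e^(0.5·√0.5) = 1.4241, d = 1/u = 0.7022
Per-period rate: rΔt = 0.01·0.5 = 0.005, so R = e^0.005 = 1.0050
Risk-neutral probability p = (e^0.005 − 0.7022)/(1.4241 − 0.7022) = 0.3028/0.7219 = 0.4195
Terminal stock prices: S_uu = 91.27, S_ud = 45, S_dd = 22.19
Terminal payoffs (S − K): max(41.27, 0) = 41.27, max(-5, 0) = 0, max(-27.81, 0) = 0
Node u (S = 64.09): V_u = e^(−0.005)·[0.4195·41.2652 + 0.5805·0.0000] = 17.2229
Node d (S = 31.6): V_d = e^(−0.005)·[0.4195·0.0000 + 0.5805·0.0000] = 0.0000
Node 0 (S = 45): V_0 = e^(−0.005)·[0.4195·17.2229 + 0.5805·0.0000] = 7.1884

£7.19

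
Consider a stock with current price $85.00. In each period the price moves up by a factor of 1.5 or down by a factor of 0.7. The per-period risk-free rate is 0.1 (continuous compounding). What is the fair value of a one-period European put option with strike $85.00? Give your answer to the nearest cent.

Risk-neutral probability p = (e^0.1 − 0.7)/(1.5 − 0.7) = 0.4052/0.8000 = 0.5065
Terminal stock prices: S_u = 127.5, S_d = 59.5
Terminal payoffs (K − S): max(-42.5, 0) = 0, max(25.5, 0) = 25.5
Node 0 (S = 85): V_0 = e^(−0.1)·[0.5065·0.0000 + 0.4935·25.5000] = 11.3875

$11.39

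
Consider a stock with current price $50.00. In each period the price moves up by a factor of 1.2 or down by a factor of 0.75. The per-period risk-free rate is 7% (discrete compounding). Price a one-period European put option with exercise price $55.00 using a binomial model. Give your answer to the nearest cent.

Risk-neutral probability p = (1 + 0.07 − 0.75)/(1.2 − 0.75) = 0.3200/0.4500 = 0.7111
Terminal stock prices: S_u = 60, S_d = 37.5
Terminal payoffs (K − S): max(-5, 0) = 0, max(17.5, 0) = 17.5
Node 0 (S = 50): V_0 = 1/1.07·[0.7111·0.0000 + 0.2889·17.5000] = 4.7248

$4.72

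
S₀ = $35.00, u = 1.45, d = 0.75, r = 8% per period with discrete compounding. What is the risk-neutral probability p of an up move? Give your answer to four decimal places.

p = 0.4714

Risk-neutral probability p = (1 + 0.08 − 0.75)/(1.45 − 0.75) = 0.3300/0.7000 = 0.4714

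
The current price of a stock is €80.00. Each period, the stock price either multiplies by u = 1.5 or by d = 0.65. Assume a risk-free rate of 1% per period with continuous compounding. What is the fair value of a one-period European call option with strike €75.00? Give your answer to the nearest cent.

€18.87

Risk-neutral probability p = (e^0.01 − 0.65)/(1.5 − 0.65) = 0.3601/0.8500 = 0.4236
Terminal stock prices: S_u = 120, S_d = 52
Terminal payoffs (S − K): max(45, 0) = 45, max(-23, 0) = 0
Node 0 (S = 80): V_0 = e^(−0.01)·[0.4236·45.0000 + 0.5764·0.0000] = 18.8718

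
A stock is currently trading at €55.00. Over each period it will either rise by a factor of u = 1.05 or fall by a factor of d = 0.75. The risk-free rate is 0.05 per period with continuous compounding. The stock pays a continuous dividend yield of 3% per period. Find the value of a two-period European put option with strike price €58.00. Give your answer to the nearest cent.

€2.62

Per-period risk-free factor R = e^0.05 = 1.0513; dividend-adjusted growth = e^(0.05−0.03) = 1.0202.
Risk-neutral probability p = (1.0202 − 0.75)/(1.05 − 0.75) = 0.2702/0.3000 = 0.9007
Terminal stock prices: S_uu = 60.64, S_ud = 43.31, S_dd = 30.94
Terminal payoffs (K − S): max(-2.638, 0) = 0, max(14.69, 0) = 14.69, max(27.06, 0) = 27.06
Node u (S = 57.75): V_u = e^(−0.05)·[0.9007·0.0000 + 0.0993·14.6875] = 1.3877
Node d (S = 41.25): V_d = e^(−0.05)·[0.9007·14.6875 + 0.0993·27.0625] = 15.1404
Node 0 (S = 55): V_0 = e^(−0.05)·[0.9007·1.3877 + 0.0993·15.1404] = 2.6195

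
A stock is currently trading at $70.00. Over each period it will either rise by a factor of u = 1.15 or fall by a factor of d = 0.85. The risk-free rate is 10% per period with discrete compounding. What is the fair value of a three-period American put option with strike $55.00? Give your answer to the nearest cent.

Risk-neutral probability p = (1 + 0.1 − 0.85)/(1.15 − 0.85) = 0.2500/0.3000 = 0.8333
Terminal stock prices: S_uuu = 106.5, S_uud = 78.69, S_udd = 58.16, S_ddd = 42.99
Terminal payoffs (K − S): max(-51.46, 0) = 0, max(-23.69, 0) = 0, max(-3.161, 0) = 0, max(12.01, 0) = 12.01
Node uu (S = 92.57): continuation = 1/1.1·[0.8333·0.0000 + 0.1667·0.0000] = 0.0000; exercise value = 0.0000 ≤ continuation, so V_uu = 0.0000
Node ud (S = 68.42): continuation = 1/1.1·[0.8333·0.0000 + 0.1667·0.0000] = 0.0000; exercise value = 0.0000 ≤ continuation, so V_ud = 0.0000
Node dd (S = 50.57): continuation = 1/1.1·[0.8333·0.0000 + 0.1667·12.0113] = 1.8199; exercise value = 4.4250 > continuation, so V_dd = 4.4250 (exercise)
Node u (S = 80.5): continuation = 1/1.1·[0.8333·0.0000 + 0.1667·0.0000] = 0.0000; exercise value = 0.0000 ≤ continuation, so V_u = 0.0000
Node d (S = 59.5): continuation = 1/1.1·[0.8333·0.0000 + 0.1667·4.4250] = 0.6705; exercise value = 0.0000 ≤ continuation, so V_d = 0.6705
Node 0 (S = 70): continuation = 1/1.1·[0.8333·0.0000 + 0.1667·0.6705] = 0.1016; exercise value = 0.0000 ≤ continuation, so V_0 = 0.1016

$0.10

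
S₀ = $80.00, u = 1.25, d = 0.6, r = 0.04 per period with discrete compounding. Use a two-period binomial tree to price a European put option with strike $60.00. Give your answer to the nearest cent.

Risk-neutral probability p = (1 + 0.04 − 0.6)/(1.25 − 0.6) = 0.4400/0.6500 = 0.6769
Terminal stock prices: S_uu = 125, S_ud = 60, S_dd = 28.8
Terminal payoffs (K − S): max(-65, 0) = 0, max(0, 0) = 0, max(31.2, 0) = 31.2
Node u (S = 100): V_u = 1/1.04·[0.6769·0.0000 + 0.3231·0.0000] = 0.0000
Node d (S = 48): V_d = 1/1.04·[0.6769·0.0000 + 0.3231·31.2000] = 9.6923
Node 0 (S = 80): V_0 = 1/1.04·[0.6769·0.0000 + 0.3231·9.6923] = 3.0109

$3.01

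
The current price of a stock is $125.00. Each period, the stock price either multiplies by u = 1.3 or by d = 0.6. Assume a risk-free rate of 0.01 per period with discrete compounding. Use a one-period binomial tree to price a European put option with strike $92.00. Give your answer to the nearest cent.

Risk-neutral probability p = (1 + 0.01 − 0.6)/(1.3 − 0.6) = 0.4100/0.7000 = 0.5857
Terminal stock prices: S_u = 162.5, S_d = 75
Terminal payoffs (K − S): max(-70.5, 0) = 0, max(17, 0) = 17
Node 0 (S = 125): V_0 = 1/1.01·[0.5857·0.0000 + 0.4143·17.0000] = 6.9731

$6.97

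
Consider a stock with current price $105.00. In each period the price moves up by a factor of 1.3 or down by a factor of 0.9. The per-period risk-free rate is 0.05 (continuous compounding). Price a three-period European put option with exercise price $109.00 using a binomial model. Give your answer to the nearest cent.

Risk-neutral probability p = (e^0.05 − 0.9)/(1.3 − 0.9) = 0.1513/0.4000 = 0.3782
Terminal stock prices: S_uuu = 230.7, S_uud = 159.7, S_udd = 110.6, S_ddd = 76.55
Terminal payoffs (K − S): max(-121.7, 0) = 0, max(-50.71, 0) = 0, max(-1.565, 0) = 0, max(32.45, 0) = 32.45
Node uu (S = 177.5): V_uu = e^(−0.05)·[0.3782·0.0000 + 0.6218·0.0000] = 0.0000
Node ud (S = 122.9): V_ud = e^(−0.05)·[0.3782·0.0000 + 0.6218·0.0000] = 0.0000
Node dd (S = 85.05): V_dd = e^(−0.05)·[0.3782·0.0000 + 0.6218·32.4550] = 19.1970
Node u (S = 136.5): V_u = e^(−0.05)·[0.3782·0.0000 + 0.6218·0.0000] = 0.0000
Node d (S = 94.5): V_d = e^(−0.05)·[0.3782·0.0000 + 0.6218·19.1970] = 11.3549
Node 0 (S = 105): V_0 = e^(−0.05)·[0.3782·0.0000 + 0.6218·11.3549] = 6.7164

$6.72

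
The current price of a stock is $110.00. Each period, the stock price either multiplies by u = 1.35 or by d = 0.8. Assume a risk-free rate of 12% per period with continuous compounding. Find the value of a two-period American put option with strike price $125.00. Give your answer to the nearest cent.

$15.00

Risk-neutral probability p = (e^0.12 − 0.8)/(1.35 − 0.8) = 0.3275/0.5500 = 0.5954
Terminal stock prices: S_uu = 200.5, S_ud = 118.8, S_dd = 70.4
Terminal payoffs (K − S): max(-75.48, 0) = 0, max(6.2, 0) = 6.2, max(54.6, 0) = 54.6
Node u (S = 148.5): continuation = e^(−0.12)·[0.5954·0.0000 + 0.4046·6.2000] = 2.2246; exercise value = 0.0000 ≤ continuation, so V_u = 2.2246
Node d (S = 88): continuation = e^(−0.12)·[0.5954·6.2000 + 0.4046·54.6000] = 22.8651; exercise value = 37.0000 > continuation, so V_d = 37.0000 (exercise)
Node 0 (S = 110): continuation = e^(−0.12)·[0.5954·2.2246 + 0.4046·37.0000] = 14.4506; exercise value = 15.0000 > continuation, so V_0 = 15.0000 (exercise)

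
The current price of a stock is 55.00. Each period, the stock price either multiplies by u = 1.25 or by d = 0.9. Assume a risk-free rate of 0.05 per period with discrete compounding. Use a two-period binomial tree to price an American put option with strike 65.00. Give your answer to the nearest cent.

10.00

Risk-neutral probability p = (1 + 0.05 − 0.9)/(1.25 − 0.9) = 0.1500/0.3500 = 0.4286
Terminal stock prices: S_uu = 85.94, S_ud = 61.88, S_dd = 44.55
Terminal payoffs (K − S): max(-20.94, 0) = 0, max(3.125, 0) = 3.125, max(20.45, 0) = 20.45
Node u (S = 68.75): continuation = 1/1.05·[0.4286·0.0000 + 0.5714·3.1250] = 1.7007; exercise value = 0.0000 ≤ continuation, so V_u = 1.7007
Node d (S = 49.5): continuation = 1/1.05·[0.4286·3.1250 + 0.5714·20.4500] = 12.4048; exercise value = 15.5000 > continuation, so V_d = 15.5000 (exercise)
Node 0 (S = 55): continuation = 1/1.05·[0.4286·1.7007 + 0.5714·15.5000] = 9.1295; exercise value = 10.0000 > continuation, so V_0 = 10.0000 (exercise)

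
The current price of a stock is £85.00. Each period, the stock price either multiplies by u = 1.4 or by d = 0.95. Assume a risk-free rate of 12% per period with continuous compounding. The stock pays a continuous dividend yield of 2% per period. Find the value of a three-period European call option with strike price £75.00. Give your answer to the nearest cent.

£28.14

Per-period risk-free factor R = e^0.12 = 1.1275; dividend-adjusted growth = e^(0.12−0.02) = 1.1052.
Risk-neutral probability p = (1.1052 − 0.95)/(1.4 − 0.95) = 0.1552/0.4500 = 0.3448
Terminal stock prices: S_uuu = 233.2, S_uud = 158.3, S_udd = 107.4, S_ddd = 72.88
Terminal payoffs (S − K): max(158.2, 0) = 158.2, max(83.27, 0) = 83.27, max(32.4, 0) = 32.4, max(-2.123, 0) = 0
Node uu (S = 166.6): V_uu = e^(−0.12)·[0.3448·158.2400 + 0.6552·83.2700] = 96.7821
Node ud (S = 113): V_ud = e^(−0.12)·[0.3448·83.2700 + 0.6552·32.3975] = 44.2924
Node dd (S = 76.71): V_dd = e^(−0.12)·[0.3448·32.3975 + 0.6552·0.0000] = 9.9082
Node u (S = 119): V_u = e^(−0.12)·[0.3448·96.7821 + 0.6552·44.2924] = 55.3369
Node d (S = 80.75): V_d = e^(−0.12)·[0.3448·44.2924 + 0.6552·9.9082] = 19.3036
Node 0 (S = 85): V_0 = e^(−0.12)·[0.3448·55.3369 + 0.6552·19.3036] = 28.1408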